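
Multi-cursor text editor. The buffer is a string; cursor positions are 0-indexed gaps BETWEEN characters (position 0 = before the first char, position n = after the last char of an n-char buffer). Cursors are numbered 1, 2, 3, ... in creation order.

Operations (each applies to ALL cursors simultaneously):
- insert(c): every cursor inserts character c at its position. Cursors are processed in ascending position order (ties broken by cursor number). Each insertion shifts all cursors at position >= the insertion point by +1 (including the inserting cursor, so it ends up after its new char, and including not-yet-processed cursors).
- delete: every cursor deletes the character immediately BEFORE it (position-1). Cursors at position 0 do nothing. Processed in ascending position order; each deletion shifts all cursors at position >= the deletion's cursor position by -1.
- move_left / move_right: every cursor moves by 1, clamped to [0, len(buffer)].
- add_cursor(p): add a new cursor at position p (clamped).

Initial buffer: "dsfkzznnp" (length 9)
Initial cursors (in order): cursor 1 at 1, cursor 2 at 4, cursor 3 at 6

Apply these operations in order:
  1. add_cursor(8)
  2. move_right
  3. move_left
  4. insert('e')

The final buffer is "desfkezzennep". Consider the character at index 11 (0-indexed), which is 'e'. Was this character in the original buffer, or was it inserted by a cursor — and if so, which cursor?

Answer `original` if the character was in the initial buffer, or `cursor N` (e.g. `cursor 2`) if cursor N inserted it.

Answer: cursor 4

Derivation:
After op 1 (add_cursor(8)): buffer="dsfkzznnp" (len 9), cursors c1@1 c2@4 c3@6 c4@8, authorship .........
After op 2 (move_right): buffer="dsfkzznnp" (len 9), cursors c1@2 c2@5 c3@7 c4@9, authorship .........
After op 3 (move_left): buffer="dsfkzznnp" (len 9), cursors c1@1 c2@4 c3@6 c4@8, authorship .........
After op 4 (insert('e')): buffer="desfkezzennep" (len 13), cursors c1@2 c2@6 c3@9 c4@12, authorship .1...2..3..4.
Authorship (.=original, N=cursor N): . 1 . . . 2 . . 3 . . 4 .
Index 11: author = 4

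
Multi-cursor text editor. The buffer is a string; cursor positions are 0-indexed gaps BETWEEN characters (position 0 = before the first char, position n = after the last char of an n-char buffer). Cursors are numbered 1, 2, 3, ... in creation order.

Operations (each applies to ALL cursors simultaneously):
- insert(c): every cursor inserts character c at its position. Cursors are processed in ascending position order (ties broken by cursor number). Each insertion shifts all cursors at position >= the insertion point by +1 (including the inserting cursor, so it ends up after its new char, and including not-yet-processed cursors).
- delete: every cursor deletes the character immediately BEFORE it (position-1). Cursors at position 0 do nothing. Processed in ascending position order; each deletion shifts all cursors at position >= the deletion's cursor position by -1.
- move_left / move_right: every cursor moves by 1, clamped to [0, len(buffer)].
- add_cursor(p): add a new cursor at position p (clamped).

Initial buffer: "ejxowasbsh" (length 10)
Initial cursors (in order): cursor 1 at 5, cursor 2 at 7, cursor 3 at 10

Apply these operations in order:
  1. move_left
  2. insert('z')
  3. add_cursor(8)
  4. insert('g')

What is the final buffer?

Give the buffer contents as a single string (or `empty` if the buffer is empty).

After op 1 (move_left): buffer="ejxowasbsh" (len 10), cursors c1@4 c2@6 c3@9, authorship ..........
After op 2 (insert('z')): buffer="ejxozwazsbszh" (len 13), cursors c1@5 c2@8 c3@12, authorship ....1..2...3.
After op 3 (add_cursor(8)): buffer="ejxozwazsbszh" (len 13), cursors c1@5 c2@8 c4@8 c3@12, authorship ....1..2...3.
After op 4 (insert('g')): buffer="ejxozgwazggsbszgh" (len 17), cursors c1@6 c2@11 c4@11 c3@16, authorship ....11..224...33.

Answer: ejxozgwazggsbszgh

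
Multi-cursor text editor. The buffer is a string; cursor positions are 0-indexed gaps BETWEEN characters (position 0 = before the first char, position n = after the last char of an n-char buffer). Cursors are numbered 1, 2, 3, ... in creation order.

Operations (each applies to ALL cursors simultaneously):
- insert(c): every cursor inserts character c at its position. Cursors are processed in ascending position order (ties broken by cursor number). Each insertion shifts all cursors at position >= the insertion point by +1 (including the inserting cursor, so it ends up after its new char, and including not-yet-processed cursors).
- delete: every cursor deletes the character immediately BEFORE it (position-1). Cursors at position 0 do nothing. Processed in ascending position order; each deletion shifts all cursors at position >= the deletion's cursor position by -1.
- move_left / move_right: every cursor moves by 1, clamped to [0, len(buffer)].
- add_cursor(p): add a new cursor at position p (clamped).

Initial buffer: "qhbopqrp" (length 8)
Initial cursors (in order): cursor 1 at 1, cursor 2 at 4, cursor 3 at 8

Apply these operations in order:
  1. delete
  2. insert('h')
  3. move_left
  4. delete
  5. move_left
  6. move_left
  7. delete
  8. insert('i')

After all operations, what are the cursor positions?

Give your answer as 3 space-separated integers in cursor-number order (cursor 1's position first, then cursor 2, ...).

Answer: 2 2 5

Derivation:
After op 1 (delete): buffer="hbpqr" (len 5), cursors c1@0 c2@2 c3@5, authorship .....
After op 2 (insert('h')): buffer="hhbhpqrh" (len 8), cursors c1@1 c2@4 c3@8, authorship 1..2...3
After op 3 (move_left): buffer="hhbhpqrh" (len 8), cursors c1@0 c2@3 c3@7, authorship 1..2...3
After op 4 (delete): buffer="hhhpqh" (len 6), cursors c1@0 c2@2 c3@5, authorship 1.2..3
After op 5 (move_left): buffer="hhhpqh" (len 6), cursors c1@0 c2@1 c3@4, authorship 1.2..3
After op 6 (move_left): buffer="hhhpqh" (len 6), cursors c1@0 c2@0 c3@3, authorship 1.2..3
After op 7 (delete): buffer="hhpqh" (len 5), cursors c1@0 c2@0 c3@2, authorship 1...3
After op 8 (insert('i')): buffer="iihhipqh" (len 8), cursors c1@2 c2@2 c3@5, authorship 121.3..3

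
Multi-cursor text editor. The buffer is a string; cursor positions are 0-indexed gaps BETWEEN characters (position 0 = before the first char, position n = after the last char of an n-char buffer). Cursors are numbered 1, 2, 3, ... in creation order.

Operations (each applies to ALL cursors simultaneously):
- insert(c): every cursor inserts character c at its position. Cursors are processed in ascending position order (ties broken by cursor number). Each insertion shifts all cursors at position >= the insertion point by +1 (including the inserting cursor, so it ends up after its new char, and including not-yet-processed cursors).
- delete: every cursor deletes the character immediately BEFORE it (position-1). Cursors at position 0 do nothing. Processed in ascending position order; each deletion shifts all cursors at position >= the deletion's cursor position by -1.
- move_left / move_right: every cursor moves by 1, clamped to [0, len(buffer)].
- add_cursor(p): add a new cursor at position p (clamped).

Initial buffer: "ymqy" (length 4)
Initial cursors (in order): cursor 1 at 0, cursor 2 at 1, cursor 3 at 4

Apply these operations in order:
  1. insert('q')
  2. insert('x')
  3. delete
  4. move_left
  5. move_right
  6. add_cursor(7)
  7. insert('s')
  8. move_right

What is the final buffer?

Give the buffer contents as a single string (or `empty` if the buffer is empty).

Answer: qsyqsmqyqss

Derivation:
After op 1 (insert('q')): buffer="qyqmqyq" (len 7), cursors c1@1 c2@3 c3@7, authorship 1.2...3
After op 2 (insert('x')): buffer="qxyqxmqyqx" (len 10), cursors c1@2 c2@5 c3@10, authorship 11.22...33
After op 3 (delete): buffer="qyqmqyq" (len 7), cursors c1@1 c2@3 c3@7, authorship 1.2...3
After op 4 (move_left): buffer="qyqmqyq" (len 7), cursors c1@0 c2@2 c3@6, authorship 1.2...3
After op 5 (move_right): buffer="qyqmqyq" (len 7), cursors c1@1 c2@3 c3@7, authorship 1.2...3
After op 6 (add_cursor(7)): buffer="qyqmqyq" (len 7), cursors c1@1 c2@3 c3@7 c4@7, authorship 1.2...3
After op 7 (insert('s')): buffer="qsyqsmqyqss" (len 11), cursors c1@2 c2@5 c3@11 c4@11, authorship 11.22...334
After op 8 (move_right): buffer="qsyqsmqyqss" (len 11), cursors c1@3 c2@6 c3@11 c4@11, authorship 11.22...334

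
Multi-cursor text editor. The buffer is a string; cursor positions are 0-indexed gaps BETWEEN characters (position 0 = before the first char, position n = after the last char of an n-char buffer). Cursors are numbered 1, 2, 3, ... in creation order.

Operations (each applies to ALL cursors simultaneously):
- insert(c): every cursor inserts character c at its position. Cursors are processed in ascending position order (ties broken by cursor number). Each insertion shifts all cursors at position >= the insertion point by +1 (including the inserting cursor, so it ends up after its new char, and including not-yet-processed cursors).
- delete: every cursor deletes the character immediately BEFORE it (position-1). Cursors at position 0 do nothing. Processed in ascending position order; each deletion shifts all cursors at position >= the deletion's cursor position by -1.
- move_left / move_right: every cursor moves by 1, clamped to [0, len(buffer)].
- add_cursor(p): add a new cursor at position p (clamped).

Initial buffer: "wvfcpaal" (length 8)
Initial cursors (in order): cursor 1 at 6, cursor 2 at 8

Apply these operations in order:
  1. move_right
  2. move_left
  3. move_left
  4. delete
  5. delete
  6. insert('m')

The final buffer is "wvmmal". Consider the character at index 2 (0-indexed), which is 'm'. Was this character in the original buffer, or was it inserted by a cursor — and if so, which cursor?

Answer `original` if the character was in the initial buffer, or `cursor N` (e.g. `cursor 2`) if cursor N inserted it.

After op 1 (move_right): buffer="wvfcpaal" (len 8), cursors c1@7 c2@8, authorship ........
After op 2 (move_left): buffer="wvfcpaal" (len 8), cursors c1@6 c2@7, authorship ........
After op 3 (move_left): buffer="wvfcpaal" (len 8), cursors c1@5 c2@6, authorship ........
After op 4 (delete): buffer="wvfcal" (len 6), cursors c1@4 c2@4, authorship ......
After op 5 (delete): buffer="wval" (len 4), cursors c1@2 c2@2, authorship ....
After op 6 (insert('m')): buffer="wvmmal" (len 6), cursors c1@4 c2@4, authorship ..12..
Authorship (.=original, N=cursor N): . . 1 2 . .
Index 2: author = 1

Answer: cursor 1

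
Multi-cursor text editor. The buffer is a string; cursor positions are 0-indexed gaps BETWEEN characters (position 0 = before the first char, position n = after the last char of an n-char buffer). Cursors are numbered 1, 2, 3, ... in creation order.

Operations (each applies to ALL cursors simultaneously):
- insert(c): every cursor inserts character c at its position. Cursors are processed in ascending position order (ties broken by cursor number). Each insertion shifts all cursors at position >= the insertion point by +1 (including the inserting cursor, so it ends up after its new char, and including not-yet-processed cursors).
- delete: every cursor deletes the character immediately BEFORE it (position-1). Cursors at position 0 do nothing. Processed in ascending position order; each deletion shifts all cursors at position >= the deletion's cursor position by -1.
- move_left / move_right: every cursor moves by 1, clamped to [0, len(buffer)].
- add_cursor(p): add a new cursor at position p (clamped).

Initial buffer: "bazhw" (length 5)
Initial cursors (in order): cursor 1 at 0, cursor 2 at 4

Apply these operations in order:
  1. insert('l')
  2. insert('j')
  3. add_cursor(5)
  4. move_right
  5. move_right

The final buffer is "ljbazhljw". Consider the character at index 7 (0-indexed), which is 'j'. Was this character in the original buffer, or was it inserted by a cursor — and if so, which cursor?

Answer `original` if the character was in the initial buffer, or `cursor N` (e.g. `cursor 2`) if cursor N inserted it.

Answer: cursor 2

Derivation:
After op 1 (insert('l')): buffer="lbazhlw" (len 7), cursors c1@1 c2@6, authorship 1....2.
After op 2 (insert('j')): buffer="ljbazhljw" (len 9), cursors c1@2 c2@8, authorship 11....22.
After op 3 (add_cursor(5)): buffer="ljbazhljw" (len 9), cursors c1@2 c3@5 c2@8, authorship 11....22.
After op 4 (move_right): buffer="ljbazhljw" (len 9), cursors c1@3 c3@6 c2@9, authorship 11....22.
After op 5 (move_right): buffer="ljbazhljw" (len 9), cursors c1@4 c3@7 c2@9, authorship 11....22.
Authorship (.=original, N=cursor N): 1 1 . . . . 2 2 .
Index 7: author = 2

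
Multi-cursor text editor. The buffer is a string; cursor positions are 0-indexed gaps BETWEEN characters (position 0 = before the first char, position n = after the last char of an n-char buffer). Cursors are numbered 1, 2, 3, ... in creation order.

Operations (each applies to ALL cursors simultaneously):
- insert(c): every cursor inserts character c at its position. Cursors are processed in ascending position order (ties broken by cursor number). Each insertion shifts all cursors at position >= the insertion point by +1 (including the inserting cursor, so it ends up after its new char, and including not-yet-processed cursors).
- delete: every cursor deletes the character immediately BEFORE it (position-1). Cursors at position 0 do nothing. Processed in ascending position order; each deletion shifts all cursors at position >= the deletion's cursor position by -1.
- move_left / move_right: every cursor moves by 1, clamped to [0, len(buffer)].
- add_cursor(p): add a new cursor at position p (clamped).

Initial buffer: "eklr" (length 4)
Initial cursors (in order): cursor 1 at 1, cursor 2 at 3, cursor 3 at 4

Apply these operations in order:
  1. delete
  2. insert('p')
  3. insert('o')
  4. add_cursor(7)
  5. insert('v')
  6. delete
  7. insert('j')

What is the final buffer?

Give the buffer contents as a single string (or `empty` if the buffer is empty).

After op 1 (delete): buffer="k" (len 1), cursors c1@0 c2@1 c3@1, authorship .
After op 2 (insert('p')): buffer="pkpp" (len 4), cursors c1@1 c2@4 c3@4, authorship 1.23
After op 3 (insert('o')): buffer="pokppoo" (len 7), cursors c1@2 c2@7 c3@7, authorship 11.2323
After op 4 (add_cursor(7)): buffer="pokppoo" (len 7), cursors c1@2 c2@7 c3@7 c4@7, authorship 11.2323
After op 5 (insert('v')): buffer="povkppoovvv" (len 11), cursors c1@3 c2@11 c3@11 c4@11, authorship 111.2323234
After op 6 (delete): buffer="pokppoo" (len 7), cursors c1@2 c2@7 c3@7 c4@7, authorship 11.2323
After op 7 (insert('j')): buffer="pojkppoojjj" (len 11), cursors c1@3 c2@11 c3@11 c4@11, authorship 111.2323234

Answer: pojkppoojjj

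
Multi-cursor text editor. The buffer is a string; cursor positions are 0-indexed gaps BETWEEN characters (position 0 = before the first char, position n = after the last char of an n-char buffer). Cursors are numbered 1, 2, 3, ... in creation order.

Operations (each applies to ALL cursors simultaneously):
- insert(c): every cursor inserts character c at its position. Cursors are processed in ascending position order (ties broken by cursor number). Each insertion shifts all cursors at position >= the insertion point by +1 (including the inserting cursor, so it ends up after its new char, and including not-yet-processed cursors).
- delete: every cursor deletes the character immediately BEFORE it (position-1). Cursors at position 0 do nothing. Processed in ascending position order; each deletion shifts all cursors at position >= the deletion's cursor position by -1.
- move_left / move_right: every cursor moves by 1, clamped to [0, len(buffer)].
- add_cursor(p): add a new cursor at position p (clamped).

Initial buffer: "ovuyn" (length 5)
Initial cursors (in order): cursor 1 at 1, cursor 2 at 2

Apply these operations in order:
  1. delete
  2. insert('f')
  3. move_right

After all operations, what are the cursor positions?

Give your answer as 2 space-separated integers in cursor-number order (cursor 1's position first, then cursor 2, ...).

Answer: 3 3

Derivation:
After op 1 (delete): buffer="uyn" (len 3), cursors c1@0 c2@0, authorship ...
After op 2 (insert('f')): buffer="ffuyn" (len 5), cursors c1@2 c2@2, authorship 12...
After op 3 (move_right): buffer="ffuyn" (len 5), cursors c1@3 c2@3, authorship 12...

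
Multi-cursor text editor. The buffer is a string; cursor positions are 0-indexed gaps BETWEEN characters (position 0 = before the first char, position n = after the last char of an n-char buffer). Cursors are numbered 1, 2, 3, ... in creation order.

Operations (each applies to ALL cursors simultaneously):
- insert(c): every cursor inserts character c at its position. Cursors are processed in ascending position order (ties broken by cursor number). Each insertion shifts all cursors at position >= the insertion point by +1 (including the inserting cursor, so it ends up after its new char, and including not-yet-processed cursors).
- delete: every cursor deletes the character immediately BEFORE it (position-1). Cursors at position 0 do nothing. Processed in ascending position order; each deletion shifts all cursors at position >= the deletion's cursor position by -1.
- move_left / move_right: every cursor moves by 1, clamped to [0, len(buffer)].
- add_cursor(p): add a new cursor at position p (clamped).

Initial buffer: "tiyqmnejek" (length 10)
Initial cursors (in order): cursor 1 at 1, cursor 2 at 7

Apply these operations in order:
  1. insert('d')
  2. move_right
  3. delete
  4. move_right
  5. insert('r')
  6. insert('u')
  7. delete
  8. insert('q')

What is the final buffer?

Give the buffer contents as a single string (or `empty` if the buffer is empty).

Answer: tdyrqqmnederqk

Derivation:
After op 1 (insert('d')): buffer="tdiyqmnedjek" (len 12), cursors c1@2 c2@9, authorship .1......2...
After op 2 (move_right): buffer="tdiyqmnedjek" (len 12), cursors c1@3 c2@10, authorship .1......2...
After op 3 (delete): buffer="tdyqmnedek" (len 10), cursors c1@2 c2@8, authorship .1.....2..
After op 4 (move_right): buffer="tdyqmnedek" (len 10), cursors c1@3 c2@9, authorship .1.....2..
After op 5 (insert('r')): buffer="tdyrqmnederk" (len 12), cursors c1@4 c2@11, authorship .1.1....2.2.
After op 6 (insert('u')): buffer="tdyruqmnederuk" (len 14), cursors c1@5 c2@13, authorship .1.11....2.22.
After op 7 (delete): buffer="tdyrqmnederk" (len 12), cursors c1@4 c2@11, authorship .1.1....2.2.
After op 8 (insert('q')): buffer="tdyrqqmnederqk" (len 14), cursors c1@5 c2@13, authorship .1.11....2.22.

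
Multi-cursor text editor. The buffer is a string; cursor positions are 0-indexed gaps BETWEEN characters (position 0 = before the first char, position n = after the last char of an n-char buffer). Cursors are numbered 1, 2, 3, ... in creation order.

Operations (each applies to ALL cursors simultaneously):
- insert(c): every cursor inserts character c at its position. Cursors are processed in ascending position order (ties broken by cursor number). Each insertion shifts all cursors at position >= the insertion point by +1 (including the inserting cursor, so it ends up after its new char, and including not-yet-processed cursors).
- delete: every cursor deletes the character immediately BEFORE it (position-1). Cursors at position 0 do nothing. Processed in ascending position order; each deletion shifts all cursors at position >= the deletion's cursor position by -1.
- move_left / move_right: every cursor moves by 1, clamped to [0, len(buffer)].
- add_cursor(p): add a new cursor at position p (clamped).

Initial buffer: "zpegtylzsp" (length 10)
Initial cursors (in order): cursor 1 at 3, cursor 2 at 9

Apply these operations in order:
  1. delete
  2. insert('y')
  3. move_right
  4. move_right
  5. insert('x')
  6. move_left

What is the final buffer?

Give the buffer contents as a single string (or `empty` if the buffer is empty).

After op 1 (delete): buffer="zpgtylzp" (len 8), cursors c1@2 c2@7, authorship ........
After op 2 (insert('y')): buffer="zpygtylzyp" (len 10), cursors c1@3 c2@9, authorship ..1.....2.
After op 3 (move_right): buffer="zpygtylzyp" (len 10), cursors c1@4 c2@10, authorship ..1.....2.
After op 4 (move_right): buffer="zpygtylzyp" (len 10), cursors c1@5 c2@10, authorship ..1.....2.
After op 5 (insert('x')): buffer="zpygtxylzypx" (len 12), cursors c1@6 c2@12, authorship ..1..1...2.2
After op 6 (move_left): buffer="zpygtxylzypx" (len 12), cursors c1@5 c2@11, authorship ..1..1...2.2

Answer: zpygtxylzypx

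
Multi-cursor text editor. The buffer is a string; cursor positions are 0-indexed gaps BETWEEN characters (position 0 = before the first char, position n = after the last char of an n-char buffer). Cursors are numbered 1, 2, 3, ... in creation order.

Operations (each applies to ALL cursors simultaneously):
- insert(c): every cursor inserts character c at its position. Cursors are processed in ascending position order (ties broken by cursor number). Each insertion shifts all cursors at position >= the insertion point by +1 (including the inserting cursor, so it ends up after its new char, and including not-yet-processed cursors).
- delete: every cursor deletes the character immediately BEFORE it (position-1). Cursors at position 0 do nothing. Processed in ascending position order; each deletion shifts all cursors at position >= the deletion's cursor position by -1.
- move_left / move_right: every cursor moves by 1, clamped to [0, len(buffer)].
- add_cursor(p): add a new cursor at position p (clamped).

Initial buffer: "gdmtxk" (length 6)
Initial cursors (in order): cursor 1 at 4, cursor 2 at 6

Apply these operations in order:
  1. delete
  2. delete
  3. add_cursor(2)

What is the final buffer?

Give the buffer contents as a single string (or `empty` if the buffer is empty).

Answer: gd

Derivation:
After op 1 (delete): buffer="gdmx" (len 4), cursors c1@3 c2@4, authorship ....
After op 2 (delete): buffer="gd" (len 2), cursors c1@2 c2@2, authorship ..
After op 3 (add_cursor(2)): buffer="gd" (len 2), cursors c1@2 c2@2 c3@2, authorship ..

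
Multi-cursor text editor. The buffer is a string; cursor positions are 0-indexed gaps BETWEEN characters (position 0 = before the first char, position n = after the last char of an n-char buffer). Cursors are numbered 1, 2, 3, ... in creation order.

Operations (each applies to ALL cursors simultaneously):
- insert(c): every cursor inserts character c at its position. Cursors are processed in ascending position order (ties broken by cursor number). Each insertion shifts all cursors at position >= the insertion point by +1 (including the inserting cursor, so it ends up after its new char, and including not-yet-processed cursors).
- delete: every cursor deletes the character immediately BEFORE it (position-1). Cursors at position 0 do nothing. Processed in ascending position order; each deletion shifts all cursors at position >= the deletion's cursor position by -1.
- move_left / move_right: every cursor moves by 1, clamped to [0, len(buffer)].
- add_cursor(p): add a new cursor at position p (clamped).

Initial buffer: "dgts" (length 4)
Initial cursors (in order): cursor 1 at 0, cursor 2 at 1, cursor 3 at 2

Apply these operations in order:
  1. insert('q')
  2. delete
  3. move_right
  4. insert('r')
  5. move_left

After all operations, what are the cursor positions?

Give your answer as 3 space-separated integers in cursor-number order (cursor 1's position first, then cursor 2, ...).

Answer: 1 3 5

Derivation:
After op 1 (insert('q')): buffer="qdqgqts" (len 7), cursors c1@1 c2@3 c3@5, authorship 1.2.3..
After op 2 (delete): buffer="dgts" (len 4), cursors c1@0 c2@1 c3@2, authorship ....
After op 3 (move_right): buffer="dgts" (len 4), cursors c1@1 c2@2 c3@3, authorship ....
After op 4 (insert('r')): buffer="drgrtrs" (len 7), cursors c1@2 c2@4 c3@6, authorship .1.2.3.
After op 5 (move_left): buffer="drgrtrs" (len 7), cursors c1@1 c2@3 c3@5, authorship .1.2.3.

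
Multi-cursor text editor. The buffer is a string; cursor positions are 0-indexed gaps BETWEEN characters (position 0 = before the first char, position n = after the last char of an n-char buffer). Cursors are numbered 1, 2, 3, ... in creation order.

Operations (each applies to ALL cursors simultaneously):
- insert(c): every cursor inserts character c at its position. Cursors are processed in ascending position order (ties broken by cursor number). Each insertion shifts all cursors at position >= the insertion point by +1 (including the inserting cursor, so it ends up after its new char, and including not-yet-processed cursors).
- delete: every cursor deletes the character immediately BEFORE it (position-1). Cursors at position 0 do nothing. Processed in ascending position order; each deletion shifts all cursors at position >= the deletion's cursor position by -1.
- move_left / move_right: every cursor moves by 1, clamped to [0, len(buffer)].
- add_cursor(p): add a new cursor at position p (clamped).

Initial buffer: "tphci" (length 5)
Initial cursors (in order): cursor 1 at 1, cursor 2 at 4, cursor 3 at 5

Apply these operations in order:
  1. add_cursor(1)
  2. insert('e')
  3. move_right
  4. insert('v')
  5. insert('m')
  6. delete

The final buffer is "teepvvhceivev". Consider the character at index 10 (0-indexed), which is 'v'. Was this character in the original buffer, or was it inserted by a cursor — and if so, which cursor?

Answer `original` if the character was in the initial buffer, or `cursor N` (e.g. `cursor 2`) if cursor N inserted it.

After op 1 (add_cursor(1)): buffer="tphci" (len 5), cursors c1@1 c4@1 c2@4 c3@5, authorship .....
After op 2 (insert('e')): buffer="teephceie" (len 9), cursors c1@3 c4@3 c2@7 c3@9, authorship .14...2.3
After op 3 (move_right): buffer="teephceie" (len 9), cursors c1@4 c4@4 c2@8 c3@9, authorship .14...2.3
After op 4 (insert('v')): buffer="teepvvhceivev" (len 13), cursors c1@6 c4@6 c2@11 c3@13, authorship .14.14..2.233
After op 5 (insert('m')): buffer="teepvvmmhceivmevm" (len 17), cursors c1@8 c4@8 c2@14 c3@17, authorship .14.1414..2.22333
After op 6 (delete): buffer="teepvvhceivev" (len 13), cursors c1@6 c4@6 c2@11 c3@13, authorship .14.14..2.233
Authorship (.=original, N=cursor N): . 1 4 . 1 4 . . 2 . 2 3 3
Index 10: author = 2

Answer: cursor 2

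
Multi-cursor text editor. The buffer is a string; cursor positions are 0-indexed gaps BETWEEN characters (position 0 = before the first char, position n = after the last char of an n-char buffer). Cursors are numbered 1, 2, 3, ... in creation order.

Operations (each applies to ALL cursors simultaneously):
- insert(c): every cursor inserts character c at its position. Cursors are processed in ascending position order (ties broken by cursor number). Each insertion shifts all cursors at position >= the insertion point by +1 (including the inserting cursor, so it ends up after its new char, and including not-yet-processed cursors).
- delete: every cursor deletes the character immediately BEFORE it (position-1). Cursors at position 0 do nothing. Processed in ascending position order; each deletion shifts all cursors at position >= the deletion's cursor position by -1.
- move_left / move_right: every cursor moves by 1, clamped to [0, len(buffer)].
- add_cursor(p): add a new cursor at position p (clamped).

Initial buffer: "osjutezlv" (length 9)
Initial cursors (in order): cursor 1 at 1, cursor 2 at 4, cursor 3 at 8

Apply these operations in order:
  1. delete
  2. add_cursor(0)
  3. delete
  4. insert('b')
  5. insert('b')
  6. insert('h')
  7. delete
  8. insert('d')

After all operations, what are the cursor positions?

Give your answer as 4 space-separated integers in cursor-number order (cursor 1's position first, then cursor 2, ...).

After op 1 (delete): buffer="sjtezv" (len 6), cursors c1@0 c2@2 c3@5, authorship ......
After op 2 (add_cursor(0)): buffer="sjtezv" (len 6), cursors c1@0 c4@0 c2@2 c3@5, authorship ......
After op 3 (delete): buffer="stev" (len 4), cursors c1@0 c4@0 c2@1 c3@3, authorship ....
After op 4 (insert('b')): buffer="bbsbtebv" (len 8), cursors c1@2 c4@2 c2@4 c3@7, authorship 14.2..3.
After op 5 (insert('b')): buffer="bbbbsbbtebbv" (len 12), cursors c1@4 c4@4 c2@7 c3@11, authorship 1414.22..33.
After op 6 (insert('h')): buffer="bbbbhhsbbhtebbhv" (len 16), cursors c1@6 c4@6 c2@10 c3@15, authorship 141414.222..333.
After op 7 (delete): buffer="bbbbsbbtebbv" (len 12), cursors c1@4 c4@4 c2@7 c3@11, authorship 1414.22..33.
After op 8 (insert('d')): buffer="bbbbddsbbdtebbdv" (len 16), cursors c1@6 c4@6 c2@10 c3@15, authorship 141414.222..333.

Answer: 6 10 15 6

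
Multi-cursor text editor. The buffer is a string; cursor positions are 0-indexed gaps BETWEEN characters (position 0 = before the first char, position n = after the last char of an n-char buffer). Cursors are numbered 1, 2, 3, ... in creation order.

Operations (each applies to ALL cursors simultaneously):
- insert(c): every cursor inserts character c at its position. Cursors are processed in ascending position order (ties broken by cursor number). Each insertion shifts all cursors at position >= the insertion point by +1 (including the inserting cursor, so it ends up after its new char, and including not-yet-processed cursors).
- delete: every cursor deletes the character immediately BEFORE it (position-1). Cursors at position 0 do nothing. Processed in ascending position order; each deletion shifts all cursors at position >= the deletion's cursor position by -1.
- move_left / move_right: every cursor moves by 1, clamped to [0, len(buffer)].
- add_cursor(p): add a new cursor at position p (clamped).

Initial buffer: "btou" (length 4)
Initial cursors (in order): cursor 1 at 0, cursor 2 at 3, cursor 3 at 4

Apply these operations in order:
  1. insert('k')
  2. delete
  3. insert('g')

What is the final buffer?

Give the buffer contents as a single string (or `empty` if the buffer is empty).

Answer: gbtogug

Derivation:
After op 1 (insert('k')): buffer="kbtokuk" (len 7), cursors c1@1 c2@5 c3@7, authorship 1...2.3
After op 2 (delete): buffer="btou" (len 4), cursors c1@0 c2@3 c3@4, authorship ....
After op 3 (insert('g')): buffer="gbtogug" (len 7), cursors c1@1 c2@5 c3@7, authorship 1...2.3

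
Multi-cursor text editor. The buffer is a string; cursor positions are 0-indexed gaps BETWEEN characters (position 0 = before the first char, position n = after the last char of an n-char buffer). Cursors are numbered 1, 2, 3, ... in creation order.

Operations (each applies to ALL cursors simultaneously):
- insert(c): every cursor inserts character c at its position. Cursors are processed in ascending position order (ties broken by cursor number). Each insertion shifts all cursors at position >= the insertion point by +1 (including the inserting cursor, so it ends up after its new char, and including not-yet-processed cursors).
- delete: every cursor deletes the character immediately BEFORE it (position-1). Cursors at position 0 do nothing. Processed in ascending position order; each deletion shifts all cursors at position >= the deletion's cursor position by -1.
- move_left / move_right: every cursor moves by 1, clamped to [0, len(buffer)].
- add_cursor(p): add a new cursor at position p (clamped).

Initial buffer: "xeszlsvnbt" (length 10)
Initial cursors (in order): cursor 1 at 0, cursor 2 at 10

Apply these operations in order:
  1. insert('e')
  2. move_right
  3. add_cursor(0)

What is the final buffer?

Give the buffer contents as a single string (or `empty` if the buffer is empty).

Answer: exeszlsvnbte

Derivation:
After op 1 (insert('e')): buffer="exeszlsvnbte" (len 12), cursors c1@1 c2@12, authorship 1..........2
After op 2 (move_right): buffer="exeszlsvnbte" (len 12), cursors c1@2 c2@12, authorship 1..........2
After op 3 (add_cursor(0)): buffer="exeszlsvnbte" (len 12), cursors c3@0 c1@2 c2@12, authorship 1..........2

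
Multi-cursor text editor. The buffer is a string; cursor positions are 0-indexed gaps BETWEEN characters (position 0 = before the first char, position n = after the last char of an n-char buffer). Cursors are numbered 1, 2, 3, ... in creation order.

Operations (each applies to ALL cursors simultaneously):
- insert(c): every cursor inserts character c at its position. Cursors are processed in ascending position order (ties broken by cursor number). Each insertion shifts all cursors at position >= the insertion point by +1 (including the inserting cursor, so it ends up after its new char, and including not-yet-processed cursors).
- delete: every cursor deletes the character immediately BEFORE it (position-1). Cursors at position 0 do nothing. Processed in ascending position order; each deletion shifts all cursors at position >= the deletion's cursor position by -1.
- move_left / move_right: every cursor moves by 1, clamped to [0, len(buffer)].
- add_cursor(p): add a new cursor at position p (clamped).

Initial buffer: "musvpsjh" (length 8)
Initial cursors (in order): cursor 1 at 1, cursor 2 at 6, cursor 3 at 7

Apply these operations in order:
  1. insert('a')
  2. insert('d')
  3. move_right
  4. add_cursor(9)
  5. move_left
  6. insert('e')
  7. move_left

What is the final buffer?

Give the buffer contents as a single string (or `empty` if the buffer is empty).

After op 1 (insert('a')): buffer="mausvpsajah" (len 11), cursors c1@2 c2@8 c3@10, authorship .1.....2.3.
After op 2 (insert('d')): buffer="madusvpsadjadh" (len 14), cursors c1@3 c2@10 c3@13, authorship .11.....22.33.
After op 3 (move_right): buffer="madusvpsadjadh" (len 14), cursors c1@4 c2@11 c3@14, authorship .11.....22.33.
After op 4 (add_cursor(9)): buffer="madusvpsadjadh" (len 14), cursors c1@4 c4@9 c2@11 c3@14, authorship .11.....22.33.
After op 5 (move_left): buffer="madusvpsadjadh" (len 14), cursors c1@3 c4@8 c2@10 c3@13, authorship .11.....22.33.
After op 6 (insert('e')): buffer="madeusvpseadejadeh" (len 18), cursors c1@4 c4@10 c2@13 c3@17, authorship .111.....4222.333.
After op 7 (move_left): buffer="madeusvpseadejadeh" (len 18), cursors c1@3 c4@9 c2@12 c3@16, authorship .111.....4222.333.

Answer: madeusvpseadejadeh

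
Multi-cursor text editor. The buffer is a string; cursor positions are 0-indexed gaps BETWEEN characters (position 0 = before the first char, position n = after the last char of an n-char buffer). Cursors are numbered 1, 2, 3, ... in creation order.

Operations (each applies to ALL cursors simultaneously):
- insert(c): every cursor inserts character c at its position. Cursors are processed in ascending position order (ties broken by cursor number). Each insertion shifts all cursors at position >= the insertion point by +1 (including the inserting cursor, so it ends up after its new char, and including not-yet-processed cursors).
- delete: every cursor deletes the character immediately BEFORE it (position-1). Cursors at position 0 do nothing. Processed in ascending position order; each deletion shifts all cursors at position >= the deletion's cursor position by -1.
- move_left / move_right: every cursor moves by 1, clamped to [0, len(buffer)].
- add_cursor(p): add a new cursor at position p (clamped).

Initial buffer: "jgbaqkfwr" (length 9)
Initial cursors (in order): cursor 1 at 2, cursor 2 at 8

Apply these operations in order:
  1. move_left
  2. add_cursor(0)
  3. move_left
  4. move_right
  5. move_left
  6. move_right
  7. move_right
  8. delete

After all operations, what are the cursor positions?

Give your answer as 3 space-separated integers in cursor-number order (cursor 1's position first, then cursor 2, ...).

After op 1 (move_left): buffer="jgbaqkfwr" (len 9), cursors c1@1 c2@7, authorship .........
After op 2 (add_cursor(0)): buffer="jgbaqkfwr" (len 9), cursors c3@0 c1@1 c2@7, authorship .........
After op 3 (move_left): buffer="jgbaqkfwr" (len 9), cursors c1@0 c3@0 c2@6, authorship .........
After op 4 (move_right): buffer="jgbaqkfwr" (len 9), cursors c1@1 c3@1 c2@7, authorship .........
After op 5 (move_left): buffer="jgbaqkfwr" (len 9), cursors c1@0 c3@0 c2@6, authorship .........
After op 6 (move_right): buffer="jgbaqkfwr" (len 9), cursors c1@1 c3@1 c2@7, authorship .........
After op 7 (move_right): buffer="jgbaqkfwr" (len 9), cursors c1@2 c3@2 c2@8, authorship .........
After op 8 (delete): buffer="baqkfr" (len 6), cursors c1@0 c3@0 c2@5, authorship ......

Answer: 0 5 0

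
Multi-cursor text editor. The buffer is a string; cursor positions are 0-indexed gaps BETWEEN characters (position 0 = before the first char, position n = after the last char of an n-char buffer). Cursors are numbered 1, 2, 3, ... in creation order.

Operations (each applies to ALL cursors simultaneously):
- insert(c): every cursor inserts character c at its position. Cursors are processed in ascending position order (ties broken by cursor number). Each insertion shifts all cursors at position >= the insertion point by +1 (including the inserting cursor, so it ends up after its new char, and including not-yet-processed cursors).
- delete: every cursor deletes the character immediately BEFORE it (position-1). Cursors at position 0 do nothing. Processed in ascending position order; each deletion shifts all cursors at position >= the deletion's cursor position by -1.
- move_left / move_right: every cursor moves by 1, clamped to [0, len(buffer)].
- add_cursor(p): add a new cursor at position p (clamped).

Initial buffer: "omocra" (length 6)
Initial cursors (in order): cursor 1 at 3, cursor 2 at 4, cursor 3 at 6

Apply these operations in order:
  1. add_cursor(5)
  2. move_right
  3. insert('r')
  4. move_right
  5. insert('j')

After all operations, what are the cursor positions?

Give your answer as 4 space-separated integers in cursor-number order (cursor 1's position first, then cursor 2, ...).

After op 1 (add_cursor(5)): buffer="omocra" (len 6), cursors c1@3 c2@4 c4@5 c3@6, authorship ......
After op 2 (move_right): buffer="omocra" (len 6), cursors c1@4 c2@5 c3@6 c4@6, authorship ......
After op 3 (insert('r')): buffer="omocrrrarr" (len 10), cursors c1@5 c2@7 c3@10 c4@10, authorship ....1.2.34
After op 4 (move_right): buffer="omocrrrarr" (len 10), cursors c1@6 c2@8 c3@10 c4@10, authorship ....1.2.34
After op 5 (insert('j')): buffer="omocrrjrajrrjj" (len 14), cursors c1@7 c2@10 c3@14 c4@14, authorship ....1.12.23434

Answer: 7 10 14 14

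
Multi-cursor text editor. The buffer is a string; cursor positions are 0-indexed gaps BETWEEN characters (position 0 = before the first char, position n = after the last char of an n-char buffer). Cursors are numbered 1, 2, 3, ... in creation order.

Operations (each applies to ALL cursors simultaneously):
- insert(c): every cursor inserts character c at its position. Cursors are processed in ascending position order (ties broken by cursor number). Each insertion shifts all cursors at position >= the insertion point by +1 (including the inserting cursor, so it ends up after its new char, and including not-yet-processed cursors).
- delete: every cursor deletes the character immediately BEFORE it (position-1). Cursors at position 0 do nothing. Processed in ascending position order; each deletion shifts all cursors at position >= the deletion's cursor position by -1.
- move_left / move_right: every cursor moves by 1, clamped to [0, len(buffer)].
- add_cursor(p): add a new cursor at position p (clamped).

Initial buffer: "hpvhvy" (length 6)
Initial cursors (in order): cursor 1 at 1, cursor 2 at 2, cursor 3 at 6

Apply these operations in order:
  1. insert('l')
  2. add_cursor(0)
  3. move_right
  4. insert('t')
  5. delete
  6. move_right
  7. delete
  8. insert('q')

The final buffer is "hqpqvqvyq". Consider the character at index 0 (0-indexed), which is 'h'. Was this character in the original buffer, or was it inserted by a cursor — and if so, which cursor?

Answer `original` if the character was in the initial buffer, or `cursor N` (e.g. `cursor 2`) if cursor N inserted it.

Answer: original

Derivation:
After op 1 (insert('l')): buffer="hlplvhvyl" (len 9), cursors c1@2 c2@4 c3@9, authorship .1.2....3
After op 2 (add_cursor(0)): buffer="hlplvhvyl" (len 9), cursors c4@0 c1@2 c2@4 c3@9, authorship .1.2....3
After op 3 (move_right): buffer="hlplvhvyl" (len 9), cursors c4@1 c1@3 c2@5 c3@9, authorship .1.2....3
After op 4 (insert('t')): buffer="htlptlvthvylt" (len 13), cursors c4@2 c1@5 c2@8 c3@13, authorship .41.12.2...33
After op 5 (delete): buffer="hlplvhvyl" (len 9), cursors c4@1 c1@3 c2@5 c3@9, authorship .1.2....3
After op 6 (move_right): buffer="hlplvhvyl" (len 9), cursors c4@2 c1@4 c2@6 c3@9, authorship .1.2....3
After op 7 (delete): buffer="hpvvy" (len 5), cursors c4@1 c1@2 c2@3 c3@5, authorship .....
After op 8 (insert('q')): buffer="hqpqvqvyq" (len 9), cursors c4@2 c1@4 c2@6 c3@9, authorship .4.1.2..3
Authorship (.=original, N=cursor N): . 4 . 1 . 2 . . 3
Index 0: author = original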